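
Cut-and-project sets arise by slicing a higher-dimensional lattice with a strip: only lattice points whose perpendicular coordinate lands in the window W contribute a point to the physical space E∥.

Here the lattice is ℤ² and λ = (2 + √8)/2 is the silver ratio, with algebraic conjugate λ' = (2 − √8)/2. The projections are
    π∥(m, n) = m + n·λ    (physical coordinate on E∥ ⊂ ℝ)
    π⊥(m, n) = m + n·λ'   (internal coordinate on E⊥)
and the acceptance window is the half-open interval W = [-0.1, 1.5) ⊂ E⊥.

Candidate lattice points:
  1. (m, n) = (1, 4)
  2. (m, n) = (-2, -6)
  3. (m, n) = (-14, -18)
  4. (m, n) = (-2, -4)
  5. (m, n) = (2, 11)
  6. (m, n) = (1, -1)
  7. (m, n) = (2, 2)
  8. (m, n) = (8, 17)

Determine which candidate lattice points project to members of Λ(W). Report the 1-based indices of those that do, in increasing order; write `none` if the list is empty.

λ' = (2−√8)/2 ≈ -0.41421.
[1] lift (1,4): star map gives -0.65685; window check -0.1 ≤ -0.65685 < 1.5 is false → out
[2] lift (-2,-6): star map gives 0.48528; window check -0.1 ≤ 0.48528 < 1.5 is true → IN Λ
[3] lift (-14,-18): star map gives -6.54416; window check -0.1 ≤ -6.54416 < 1.5 is false → out
[4] lift (-2,-4): star map gives -0.34315; window check -0.1 ≤ -0.34315 < 1.5 is false → out
[5] lift (2,11): star map gives -2.55635; window check -0.1 ≤ -2.55635 < 1.5 is false → out
[6] lift (1,-1): star map gives 1.41421; window check -0.1 ≤ 1.41421 < 1.5 is true → IN Λ
[7] lift (2,2): star map gives 1.17157; window check -0.1 ≤ 1.17157 < 1.5 is true → IN Λ
[8] lift (8,17): star map gives 0.95837; window check -0.1 ≤ 0.95837 < 1.5 is true → IN Λ

2, 6, 7, 8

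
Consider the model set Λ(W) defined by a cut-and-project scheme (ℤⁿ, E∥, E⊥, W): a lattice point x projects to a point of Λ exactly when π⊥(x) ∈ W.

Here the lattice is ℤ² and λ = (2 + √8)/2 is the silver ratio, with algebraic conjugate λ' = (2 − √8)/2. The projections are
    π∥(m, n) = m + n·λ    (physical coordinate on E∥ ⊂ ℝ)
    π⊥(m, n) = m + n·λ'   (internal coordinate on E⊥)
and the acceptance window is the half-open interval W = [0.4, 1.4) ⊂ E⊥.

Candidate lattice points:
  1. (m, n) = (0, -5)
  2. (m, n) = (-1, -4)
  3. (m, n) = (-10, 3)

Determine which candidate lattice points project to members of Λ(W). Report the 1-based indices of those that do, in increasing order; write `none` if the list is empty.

2

Numerically λ ≈ 2.414214 and λ' = −1/λ ≈ -0.414214.
#1 (0,-5): internal coord 0 + (-5)·λ' = +2.071068; +2.071068 ∉ [0.4, 1.4) → out
#2 (-1,-4): internal coord -1 + (-4)·λ' = +0.656854; +0.656854 ∈ [0.4, 1.4) → IN Λ
#3 (-10,3): internal coord -10 + (3)·λ' = -11.242641; -11.242641 ∉ [0.4, 1.4) → out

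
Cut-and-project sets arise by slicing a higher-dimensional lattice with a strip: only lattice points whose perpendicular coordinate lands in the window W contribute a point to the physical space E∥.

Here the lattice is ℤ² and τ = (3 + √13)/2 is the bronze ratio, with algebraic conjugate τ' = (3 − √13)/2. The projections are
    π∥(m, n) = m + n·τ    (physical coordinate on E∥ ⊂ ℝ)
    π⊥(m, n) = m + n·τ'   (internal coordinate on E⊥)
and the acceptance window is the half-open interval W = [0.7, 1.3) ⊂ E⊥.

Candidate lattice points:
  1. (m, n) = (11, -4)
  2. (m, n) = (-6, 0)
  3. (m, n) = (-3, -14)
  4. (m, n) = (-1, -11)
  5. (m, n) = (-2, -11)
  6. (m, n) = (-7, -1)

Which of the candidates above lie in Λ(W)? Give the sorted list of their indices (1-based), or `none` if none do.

Compute τ' = (3−√13)/2 = -0.3028, so π⊥(m,n) = m -0.3028·n.
#1 (11,-4): internal coord 11 + (-4)·τ' = +12.2111; +12.2111 ∉ [0.7, 1.3) → out
#2 (-6,0): internal coord -6 + (0)·τ' = -6.0000; -6.0000 ∉ [0.7, 1.3) → out
#3 (-3,-14): internal coord -3 + (-14)·τ' = +1.2389; +1.2389 ∈ [0.7, 1.3) → IN Λ
#4 (-1,-11): internal coord -1 + (-11)·τ' = +2.3305; +2.3305 ∉ [0.7, 1.3) → out
#5 (-2,-11): internal coord -2 + (-11)·τ' = +1.3305; +1.3305 ∉ [0.7, 1.3) → out
#6 (-7,-1): internal coord -7 + (-1)·τ' = -6.6972; -6.6972 ∉ [0.7, 1.3) → out

3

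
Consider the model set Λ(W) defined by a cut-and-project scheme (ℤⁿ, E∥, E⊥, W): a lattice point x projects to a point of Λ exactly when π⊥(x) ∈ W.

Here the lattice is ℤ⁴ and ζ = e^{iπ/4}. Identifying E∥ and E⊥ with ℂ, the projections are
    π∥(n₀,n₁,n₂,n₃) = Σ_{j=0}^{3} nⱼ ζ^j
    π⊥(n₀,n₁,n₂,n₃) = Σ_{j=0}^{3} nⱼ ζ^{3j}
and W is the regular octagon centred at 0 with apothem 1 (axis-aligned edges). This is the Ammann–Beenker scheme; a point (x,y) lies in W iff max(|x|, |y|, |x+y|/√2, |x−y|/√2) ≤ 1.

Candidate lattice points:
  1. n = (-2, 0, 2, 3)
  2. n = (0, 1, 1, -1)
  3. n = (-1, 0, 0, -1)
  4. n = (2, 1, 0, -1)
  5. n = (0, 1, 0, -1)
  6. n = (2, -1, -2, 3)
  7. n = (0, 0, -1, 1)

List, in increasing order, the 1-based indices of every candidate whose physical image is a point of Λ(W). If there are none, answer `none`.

π⊥(n) = n₀ + n₁ζ³ + n₂ζ⁶ + n₃ζ⁹ where ζ = e^{iπ/4}.
#1 (-2, 0, 2, 3): internal (0.1213, 0.1213); octagon support 0.1716 vs apothem 1 → ∈ W
#2 (0, 1, 1, -1): internal (-1.4142, -1.0000); octagon support 1.7071 vs apothem 1 → ∉ W
#3 (-1, 0, 0, -1): internal (-1.7071, -0.7071); octagon support 1.7071 vs apothem 1 → ∉ W
#4 (2, 1, 0, -1): internal (0.5858, 0.0000); octagon support 0.5858 vs apothem 1 → ∈ W
#5 (0, 1, 0, -1): internal (-1.4142, 0.0000); octagon support 1.4142 vs apothem 1 → ∉ W
#6 (2, -1, -2, 3): internal (4.8284, 3.4142); octagon support 5.8284 vs apothem 1 → ∉ W
#7 (0, 0, -1, 1): internal (0.7071, 1.7071); octagon support 1.7071 vs apothem 1 → ∉ W

1, 4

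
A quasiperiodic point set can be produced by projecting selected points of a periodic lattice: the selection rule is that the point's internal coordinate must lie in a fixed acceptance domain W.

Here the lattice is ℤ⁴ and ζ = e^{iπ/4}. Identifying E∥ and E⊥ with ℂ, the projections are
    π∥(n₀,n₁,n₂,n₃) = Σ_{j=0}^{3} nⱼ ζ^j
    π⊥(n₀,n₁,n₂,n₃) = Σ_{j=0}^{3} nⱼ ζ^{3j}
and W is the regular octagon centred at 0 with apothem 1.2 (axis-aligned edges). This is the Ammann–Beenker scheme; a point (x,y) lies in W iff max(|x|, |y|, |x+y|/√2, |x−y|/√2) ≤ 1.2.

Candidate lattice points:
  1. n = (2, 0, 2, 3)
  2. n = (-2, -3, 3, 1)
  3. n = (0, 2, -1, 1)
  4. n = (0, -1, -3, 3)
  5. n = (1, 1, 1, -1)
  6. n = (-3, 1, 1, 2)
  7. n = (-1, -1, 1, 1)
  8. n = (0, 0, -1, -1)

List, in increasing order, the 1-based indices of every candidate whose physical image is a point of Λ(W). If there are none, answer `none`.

π⊥(n) = n₀ + n₁ζ³ + n₂ζ⁶ + n₃ζ⁹ where ζ = e^{iπ/4}.
#1 (2, 0, 2, 3): internal (4.121320, 0.121320); octagon support 4.121320 vs apothem 1.2 → ∉ W
#2 (-2, -3, 3, 1): internal (0.828427, -4.414214); octagon support 4.414214 vs apothem 1.2 → ∉ W
#3 (0, 2, -1, 1): internal (-0.707107, 3.121320); octagon support 3.121320 vs apothem 1.2 → ∉ W
#4 (0, -1, -3, 3): internal (2.828427, 4.414214); octagon support 5.121320 vs apothem 1.2 → ∉ W
#5 (1, 1, 1, -1): internal (-0.414214, -1.000000); octagon support 1.000000 vs apothem 1.2 → ∈ W
#6 (-3, 1, 1, 2): internal (-2.292893, 1.121320); octagon support 2.414214 vs apothem 1.2 → ∉ W
#7 (-1, -1, 1, 1): internal (0.414214, -1.000000); octagon support 1.000000 vs apothem 1.2 → ∈ W
#8 (0, 0, -1, -1): internal (-0.707107, 0.292893); octagon support 0.707107 vs apothem 1.2 → ∈ W

5, 7, 8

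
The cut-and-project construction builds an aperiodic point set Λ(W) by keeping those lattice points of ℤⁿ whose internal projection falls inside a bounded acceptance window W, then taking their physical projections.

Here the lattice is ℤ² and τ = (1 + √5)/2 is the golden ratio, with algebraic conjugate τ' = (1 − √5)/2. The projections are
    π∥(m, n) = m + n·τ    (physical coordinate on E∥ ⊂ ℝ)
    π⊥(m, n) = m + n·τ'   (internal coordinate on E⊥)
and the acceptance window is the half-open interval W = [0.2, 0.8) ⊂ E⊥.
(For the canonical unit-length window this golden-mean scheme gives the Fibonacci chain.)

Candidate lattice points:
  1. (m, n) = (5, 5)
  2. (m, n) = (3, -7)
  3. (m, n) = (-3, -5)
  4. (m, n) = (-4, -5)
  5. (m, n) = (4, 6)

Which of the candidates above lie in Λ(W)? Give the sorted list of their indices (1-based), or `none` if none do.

τ' = (1−√5)/2 ≈ -0.61803.
[1] lift (5,5): star map gives 1.90983; window check 0.2 ≤ 1.90983 < 0.8 is false → out
[2] lift (3,-7): star map gives 7.32624; window check 0.2 ≤ 7.32624 < 0.8 is false → out
[3] lift (-3,-5): star map gives 0.09017; window check 0.2 ≤ 0.09017 < 0.8 is false → out
[4] lift (-4,-5): star map gives -0.90983; window check 0.2 ≤ -0.90983 < 0.8 is false → out
[5] lift (4,6): star map gives 0.29180; window check 0.2 ≤ 0.29180 < 0.8 is true → IN Λ

5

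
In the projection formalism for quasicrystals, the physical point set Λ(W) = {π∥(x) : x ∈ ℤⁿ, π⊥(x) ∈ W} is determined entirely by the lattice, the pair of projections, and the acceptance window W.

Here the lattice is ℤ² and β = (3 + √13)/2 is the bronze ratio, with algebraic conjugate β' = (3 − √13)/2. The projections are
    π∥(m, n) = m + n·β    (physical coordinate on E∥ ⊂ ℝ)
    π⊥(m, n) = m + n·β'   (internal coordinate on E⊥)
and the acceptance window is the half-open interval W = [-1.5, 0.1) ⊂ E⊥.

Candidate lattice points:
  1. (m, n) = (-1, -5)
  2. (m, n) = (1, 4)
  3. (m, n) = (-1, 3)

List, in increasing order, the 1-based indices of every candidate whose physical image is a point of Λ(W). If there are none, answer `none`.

2

Numerically β ≈ 3.302776 and β' = −1/β ≈ -0.302776.
[1] lift (-1,-5): star map gives 0.513878; window check -1.5 ≤ 0.513878 < 0.1 is false → out
[2] lift (1,4): star map gives -0.211103; window check -1.5 ≤ -0.211103 < 0.1 is true → IN Λ
[3] lift (-1,3): star map gives -1.908327; window check -1.5 ≤ -1.908327 < 0.1 is false → out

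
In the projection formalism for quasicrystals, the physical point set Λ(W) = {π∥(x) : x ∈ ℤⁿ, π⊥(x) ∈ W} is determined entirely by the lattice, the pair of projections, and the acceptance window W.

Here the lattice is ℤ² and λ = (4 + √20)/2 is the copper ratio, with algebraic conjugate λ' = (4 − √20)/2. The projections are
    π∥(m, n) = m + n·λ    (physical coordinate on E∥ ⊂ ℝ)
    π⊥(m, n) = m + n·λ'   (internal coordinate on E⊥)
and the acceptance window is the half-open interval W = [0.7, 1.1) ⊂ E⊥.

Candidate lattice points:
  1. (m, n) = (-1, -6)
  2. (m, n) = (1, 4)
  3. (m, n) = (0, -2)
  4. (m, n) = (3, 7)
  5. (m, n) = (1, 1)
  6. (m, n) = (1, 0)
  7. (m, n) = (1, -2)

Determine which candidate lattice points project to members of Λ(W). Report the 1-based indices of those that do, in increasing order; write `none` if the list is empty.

5, 6

Compute λ' = (4−√20)/2 = -0.23607, so π⊥(m,n) = m -0.23607·n.
[1] lift (-1,-6): star map gives 0.41641; window check 0.7 ≤ 0.41641 < 1.1 is false → out
[2] lift (1,4): star map gives 0.05573; window check 0.7 ≤ 0.05573 < 1.1 is false → out
[3] lift (0,-2): star map gives 0.47214; window check 0.7 ≤ 0.47214 < 1.1 is false → out
[4] lift (3,7): star map gives 1.34752; window check 0.7 ≤ 1.34752 < 1.1 is false → out
[5] lift (1,1): star map gives 0.76393; window check 0.7 ≤ 0.76393 < 1.1 is true → IN Λ
[6] lift (1,0): star map gives 1.00000; window check 0.7 ≤ 1.00000 < 1.1 is true → IN Λ
[7] lift (1,-2): star map gives 1.47214; window check 0.7 ≤ 1.47214 < 1.1 is false → out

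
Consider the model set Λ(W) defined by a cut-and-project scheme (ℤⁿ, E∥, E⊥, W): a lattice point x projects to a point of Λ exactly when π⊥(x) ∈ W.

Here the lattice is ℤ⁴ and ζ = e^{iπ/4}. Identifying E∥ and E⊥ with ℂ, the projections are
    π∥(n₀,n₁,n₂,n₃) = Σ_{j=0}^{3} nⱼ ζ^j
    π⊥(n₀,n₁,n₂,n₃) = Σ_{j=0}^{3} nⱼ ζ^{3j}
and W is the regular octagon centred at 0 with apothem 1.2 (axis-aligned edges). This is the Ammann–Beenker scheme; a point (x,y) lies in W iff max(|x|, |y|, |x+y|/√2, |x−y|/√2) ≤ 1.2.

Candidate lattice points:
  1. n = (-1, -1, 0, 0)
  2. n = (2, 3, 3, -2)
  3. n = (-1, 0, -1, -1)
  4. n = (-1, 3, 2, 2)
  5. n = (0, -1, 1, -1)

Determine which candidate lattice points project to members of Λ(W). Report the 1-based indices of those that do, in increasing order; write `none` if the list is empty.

π⊥(n) = n₀ + n₁ζ³ + n₂ζ⁶ + n₃ζ⁹ where ζ = e^{iπ/4}.
#1 (-1, -1, 0, 0): internal (-0.29289, -0.70711); octagon support 0.70711 vs apothem 1.2 → ∈ W
#2 (2, 3, 3, -2): internal (-1.53553, -2.29289); octagon support 2.70711 vs apothem 1.2 → ∉ W
#3 (-1, 0, -1, -1): internal (-1.70711, 0.29289); octagon support 1.70711 vs apothem 1.2 → ∉ W
#4 (-1, 3, 2, 2): internal (-1.70711, 1.53553); octagon support 2.29289 vs apothem 1.2 → ∉ W
#5 (0, -1, 1, -1): internal (0.00000, -2.41421); octagon support 2.41421 vs apothem 1.2 → ∉ W

1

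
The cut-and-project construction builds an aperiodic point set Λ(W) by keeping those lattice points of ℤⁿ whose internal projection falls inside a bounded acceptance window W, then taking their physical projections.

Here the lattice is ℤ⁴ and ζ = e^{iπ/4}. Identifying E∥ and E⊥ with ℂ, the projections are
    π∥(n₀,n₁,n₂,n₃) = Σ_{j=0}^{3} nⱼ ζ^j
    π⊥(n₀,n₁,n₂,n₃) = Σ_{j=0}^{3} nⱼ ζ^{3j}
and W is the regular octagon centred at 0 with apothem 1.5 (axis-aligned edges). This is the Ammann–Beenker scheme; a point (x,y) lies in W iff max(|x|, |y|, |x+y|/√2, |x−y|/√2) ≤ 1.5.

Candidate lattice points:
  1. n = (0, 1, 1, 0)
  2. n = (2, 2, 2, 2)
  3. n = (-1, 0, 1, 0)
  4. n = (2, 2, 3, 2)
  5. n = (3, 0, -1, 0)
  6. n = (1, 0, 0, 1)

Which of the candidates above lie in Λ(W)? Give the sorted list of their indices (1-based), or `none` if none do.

π⊥(n) = n₀ + n₁ζ³ + n₂ζ⁶ + n₃ζ⁹ where ζ = e^{iπ/4}.
candidate 1: n = (0, 1, 1, 0) → π⊥ ≈ (-0.70711, -0.29289); max(|x|,|y|,|x±y|/√2) = 0.70711 ≤ 1.5 ⇒ ∈ W
candidate 2: n = (2, 2, 2, 2) → π⊥ ≈ (+2.00000, +0.82843); max(|x|,|y|,|x±y|/√2) = 2.00000 > 1.5 ⇒ ∉ W
candidate 3: n = (-1, 0, 1, 0) → π⊥ ≈ (-1.00000, -1.00000); max(|x|,|y|,|x±y|/√2) = 1.41421 ≤ 1.5 ⇒ ∈ W
candidate 4: n = (2, 2, 3, 2) → π⊥ ≈ (+2.00000, -0.17157); max(|x|,|y|,|x±y|/√2) = 2.00000 > 1.5 ⇒ ∉ W
candidate 5: n = (3, 0, -1, 0) → π⊥ ≈ (+3.00000, +1.00000); max(|x|,|y|,|x±y|/√2) = 3.00000 > 1.5 ⇒ ∉ W
candidate 6: n = (1, 0, 0, 1) → π⊥ ≈ (+1.70711, +0.70711); max(|x|,|y|,|x±y|/√2) = 1.70711 > 1.5 ⇒ ∉ W

1, 3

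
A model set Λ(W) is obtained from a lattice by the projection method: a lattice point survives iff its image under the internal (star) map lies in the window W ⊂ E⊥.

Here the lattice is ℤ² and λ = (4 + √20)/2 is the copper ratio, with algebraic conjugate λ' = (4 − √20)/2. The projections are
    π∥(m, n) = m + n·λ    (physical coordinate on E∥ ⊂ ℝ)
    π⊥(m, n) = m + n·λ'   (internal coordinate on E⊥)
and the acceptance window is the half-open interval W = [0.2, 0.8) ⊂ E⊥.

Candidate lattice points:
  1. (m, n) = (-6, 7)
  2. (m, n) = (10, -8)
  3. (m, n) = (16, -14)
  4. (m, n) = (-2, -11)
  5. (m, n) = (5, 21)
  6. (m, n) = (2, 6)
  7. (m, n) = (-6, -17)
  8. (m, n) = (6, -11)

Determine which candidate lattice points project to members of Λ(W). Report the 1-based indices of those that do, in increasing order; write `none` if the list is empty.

4, 6

λ' = (4−√20)/2 ≈ -0.2361.
[1] lift (-6,7): star map gives -7.6525; window check 0.2 ≤ -7.6525 < 0.8 is false → out
[2] lift (10,-8): star map gives 11.8885; window check 0.2 ≤ 11.8885 < 0.8 is false → out
[3] lift (16,-14): star map gives 19.3050; window check 0.2 ≤ 19.3050 < 0.8 is false → out
[4] lift (-2,-11): star map gives 0.5967; window check 0.2 ≤ 0.5967 < 0.8 is true → IN Λ
[5] lift (5,21): star map gives 0.0426; window check 0.2 ≤ 0.0426 < 0.8 is false → out
[6] lift (2,6): star map gives 0.5836; window check 0.2 ≤ 0.5836 < 0.8 is true → IN Λ
[7] lift (-6,-17): star map gives -1.9868; window check 0.2 ≤ -1.9868 < 0.8 is false → out
[8] lift (6,-11): star map gives 8.5967; window check 0.2 ≤ 8.5967 < 0.8 is false → out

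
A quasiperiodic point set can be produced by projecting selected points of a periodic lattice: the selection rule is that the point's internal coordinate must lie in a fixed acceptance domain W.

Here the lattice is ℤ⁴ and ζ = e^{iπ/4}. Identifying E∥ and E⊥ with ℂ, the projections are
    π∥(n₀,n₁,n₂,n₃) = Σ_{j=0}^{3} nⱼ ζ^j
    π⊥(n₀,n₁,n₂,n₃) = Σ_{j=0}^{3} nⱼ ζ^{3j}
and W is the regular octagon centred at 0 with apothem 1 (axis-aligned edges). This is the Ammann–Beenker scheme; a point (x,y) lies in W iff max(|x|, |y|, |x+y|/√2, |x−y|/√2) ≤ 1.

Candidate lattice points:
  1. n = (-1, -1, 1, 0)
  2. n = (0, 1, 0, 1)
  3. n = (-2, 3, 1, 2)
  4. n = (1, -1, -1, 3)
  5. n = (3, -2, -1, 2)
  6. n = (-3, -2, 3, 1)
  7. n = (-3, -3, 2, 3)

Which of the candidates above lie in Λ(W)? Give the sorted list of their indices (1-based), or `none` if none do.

π⊥(n) = n₀ + n₁ζ³ + n₂ζ⁶ + n₃ζ⁹ where ζ = e^{iπ/4}.
#1 (-1, -1, 1, 0): internal (-0.29289, -1.70711); octagon support 1.70711 vs apothem 1 → ∉ W
#2 (0, 1, 0, 1): internal (0.00000, 1.41421); octagon support 1.41421 vs apothem 1 → ∉ W
#3 (-2, 3, 1, 2): internal (-2.70711, 2.53553); octagon support 3.70711 vs apothem 1 → ∉ W
#4 (1, -1, -1, 3): internal (3.82843, 2.41421); octagon support 4.41421 vs apothem 1 → ∉ W
#5 (3, -2, -1, 2): internal (5.82843, 1.00000); octagon support 5.82843 vs apothem 1 → ∉ W
#6 (-3, -2, 3, 1): internal (-0.87868, -3.70711); octagon support 3.70711 vs apothem 1 → ∉ W
#7 (-3, -3, 2, 3): internal (1.24264, -2.00000); octagon support 2.29289 vs apothem 1 → ∉ W

none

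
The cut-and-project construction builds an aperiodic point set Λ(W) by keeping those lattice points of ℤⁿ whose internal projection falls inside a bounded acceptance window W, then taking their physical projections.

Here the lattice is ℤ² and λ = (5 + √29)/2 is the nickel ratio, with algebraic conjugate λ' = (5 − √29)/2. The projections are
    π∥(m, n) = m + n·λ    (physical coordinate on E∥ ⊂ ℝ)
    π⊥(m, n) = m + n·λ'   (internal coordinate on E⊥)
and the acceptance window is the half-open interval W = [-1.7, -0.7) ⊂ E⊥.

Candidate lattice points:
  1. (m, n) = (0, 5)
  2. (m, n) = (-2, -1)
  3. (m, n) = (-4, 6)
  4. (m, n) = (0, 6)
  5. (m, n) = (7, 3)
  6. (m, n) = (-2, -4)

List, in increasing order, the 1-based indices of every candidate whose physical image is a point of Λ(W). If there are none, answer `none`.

1, 4, 6

Numerically λ ≈ 5.192582 and λ' = −1/λ ≈ -0.192582.
#1 (0,5): internal coord 0 + (5)·λ' = -0.962912; -0.962912 ∈ [-1.7, -0.7) → IN Λ
#2 (-2,-1): internal coord -2 + (-1)·λ' = -1.807418; -1.807418 ∉ [-1.7, -0.7) → out
#3 (-4,6): internal coord -4 + (6)·λ' = -5.155494; -5.155494 ∉ [-1.7, -0.7) → out
#4 (0,6): internal coord 0 + (6)·λ' = -1.155494; -1.155494 ∈ [-1.7, -0.7) → IN Λ
#5 (7,3): internal coord 7 + (3)·λ' = +6.422253; +6.422253 ∉ [-1.7, -0.7) → out
#6 (-2,-4): internal coord -2 + (-4)·λ' = -1.229670; -1.229670 ∈ [-1.7, -0.7) → IN Λ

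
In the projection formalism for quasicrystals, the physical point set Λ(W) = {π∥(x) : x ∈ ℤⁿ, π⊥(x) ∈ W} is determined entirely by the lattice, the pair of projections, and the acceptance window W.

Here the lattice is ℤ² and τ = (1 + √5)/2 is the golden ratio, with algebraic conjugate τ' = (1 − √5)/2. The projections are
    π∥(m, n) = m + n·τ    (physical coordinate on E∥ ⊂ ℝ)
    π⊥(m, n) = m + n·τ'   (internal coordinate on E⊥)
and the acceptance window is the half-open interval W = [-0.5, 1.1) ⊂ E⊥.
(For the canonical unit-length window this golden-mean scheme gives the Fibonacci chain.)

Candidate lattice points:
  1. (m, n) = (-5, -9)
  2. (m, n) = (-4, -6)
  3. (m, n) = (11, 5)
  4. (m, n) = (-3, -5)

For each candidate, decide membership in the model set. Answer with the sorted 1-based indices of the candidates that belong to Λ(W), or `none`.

Numerically τ ≈ 1.61803 and τ' = −1/τ ≈ -0.61803.
candidate 1: (m,n)=(-5,-9) → π∥ = -5-9·τ ≈ -19.56231, π⊥ = -5-9·τ' ≈ 0.56231 ∈ [-0.5, 1.1) ⇒ IN Λ
candidate 2: (m,n)=(-4,-6) → π∥ = -4-6·τ ≈ -13.70820, π⊥ = -4-6·τ' ≈ -0.29180 ∈ [-0.5, 1.1) ⇒ IN Λ
candidate 3: (m,n)=(11,5) → π∥ = 11+5·τ ≈ 19.09017, π⊥ = 11+5·τ' ≈ 7.90983 ∉ [-0.5, 1.1) ⇒ out
candidate 4: (m,n)=(-3,-5) → π∥ = -3-5·τ ≈ -11.09017, π⊥ = -3-5·τ' ≈ 0.09017 ∈ [-0.5, 1.1) ⇒ IN Λ

1, 2, 4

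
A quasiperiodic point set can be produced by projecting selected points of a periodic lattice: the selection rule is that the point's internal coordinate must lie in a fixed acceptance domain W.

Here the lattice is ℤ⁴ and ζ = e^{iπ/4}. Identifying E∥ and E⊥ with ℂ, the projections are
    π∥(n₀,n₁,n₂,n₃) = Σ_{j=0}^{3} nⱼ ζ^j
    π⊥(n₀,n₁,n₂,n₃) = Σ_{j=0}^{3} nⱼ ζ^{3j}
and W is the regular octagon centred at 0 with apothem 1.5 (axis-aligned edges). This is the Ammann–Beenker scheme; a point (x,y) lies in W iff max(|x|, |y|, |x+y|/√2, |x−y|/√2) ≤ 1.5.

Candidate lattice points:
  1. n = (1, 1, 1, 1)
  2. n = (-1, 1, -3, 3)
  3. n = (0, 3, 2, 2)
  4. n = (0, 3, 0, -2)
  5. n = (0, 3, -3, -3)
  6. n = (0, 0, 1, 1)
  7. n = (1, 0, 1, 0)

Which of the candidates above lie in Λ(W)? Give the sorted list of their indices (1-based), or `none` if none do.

1, 6, 7

π⊥(n) = n₀ + n₁ζ³ + n₂ζ⁶ + n₃ζ⁹ where ζ = e^{iπ/4}.
#1 (1, 1, 1, 1): internal (1.0000, 0.4142); octagon support 1.0000 vs apothem 1.5 → ∈ W
#2 (-1, 1, -3, 3): internal (0.4142, 5.8284); octagon support 5.8284 vs apothem 1.5 → ∉ W
#3 (0, 3, 2, 2): internal (-0.7071, 1.5355); octagon support 1.5858 vs apothem 1.5 → ∉ W
#4 (0, 3, 0, -2): internal (-3.5355, 0.7071); octagon support 3.5355 vs apothem 1.5 → ∉ W
#5 (0, 3, -3, -3): internal (-4.2426, 3.0000); octagon support 5.1213 vs apothem 1.5 → ∉ W
#6 (0, 0, 1, 1): internal (0.7071, -0.2929); octagon support 0.7071 vs apothem 1.5 → ∈ W
#7 (1, 0, 1, 0): internal (1.0000, -1.0000); octagon support 1.4142 vs apothem 1.5 → ∈ W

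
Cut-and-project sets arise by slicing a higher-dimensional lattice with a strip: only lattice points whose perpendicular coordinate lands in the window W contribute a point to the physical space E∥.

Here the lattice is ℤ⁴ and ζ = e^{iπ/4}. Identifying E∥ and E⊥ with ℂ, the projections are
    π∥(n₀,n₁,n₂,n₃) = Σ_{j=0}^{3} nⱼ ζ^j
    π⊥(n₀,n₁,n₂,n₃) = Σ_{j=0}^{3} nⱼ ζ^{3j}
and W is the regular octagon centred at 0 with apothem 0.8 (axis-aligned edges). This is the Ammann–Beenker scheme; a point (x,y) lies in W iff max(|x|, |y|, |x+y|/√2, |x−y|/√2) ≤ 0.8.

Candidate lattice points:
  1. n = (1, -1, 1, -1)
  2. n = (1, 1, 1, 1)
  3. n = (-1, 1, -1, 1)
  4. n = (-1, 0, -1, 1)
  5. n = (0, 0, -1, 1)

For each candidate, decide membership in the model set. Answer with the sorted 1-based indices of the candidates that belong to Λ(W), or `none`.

Internal map: ζ^{3j} for j=0..3 gives (1,0), (−√2/2,√2/2), (0,−1), (√2/2,√2/2).
candidate 1: n = (1, -1, 1, -1) → π⊥ ≈ (+1.00000, -2.41421); max(|x|,|y|,|x±y|/√2) = 2.41421 > 0.8 ⇒ ∉ W
candidate 2: n = (1, 1, 1, 1) → π⊥ ≈ (+1.00000, +0.41421); max(|x|,|y|,|x±y|/√2) = 1.00000 > 0.8 ⇒ ∉ W
candidate 3: n = (-1, 1, -1, 1) → π⊥ ≈ (-1.00000, +2.41421); max(|x|,|y|,|x±y|/√2) = 2.41421 > 0.8 ⇒ ∉ W
candidate 4: n = (-1, 0, -1, 1) → π⊥ ≈ (-0.29289, +1.70711); max(|x|,|y|,|x±y|/√2) = 1.70711 > 0.8 ⇒ ∉ W
candidate 5: n = (0, 0, -1, 1) → π⊥ ≈ (+0.70711, +1.70711); max(|x|,|y|,|x±y|/√2) = 1.70711 > 0.8 ⇒ ∉ W

none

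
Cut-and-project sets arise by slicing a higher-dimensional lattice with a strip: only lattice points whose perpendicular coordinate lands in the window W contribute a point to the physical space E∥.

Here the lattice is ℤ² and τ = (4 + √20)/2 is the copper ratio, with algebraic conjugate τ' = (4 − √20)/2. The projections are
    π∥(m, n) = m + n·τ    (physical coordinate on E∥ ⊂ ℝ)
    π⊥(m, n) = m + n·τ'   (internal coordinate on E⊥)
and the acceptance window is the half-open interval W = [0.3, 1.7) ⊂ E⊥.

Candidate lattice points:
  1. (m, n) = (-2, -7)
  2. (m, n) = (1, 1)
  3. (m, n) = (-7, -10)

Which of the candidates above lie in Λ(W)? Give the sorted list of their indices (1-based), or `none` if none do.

2

Compute τ' = (4−√20)/2 = -0.2361, so π⊥(m,n) = m -0.2361·n.
[1] lift (-2,-7): star map gives -0.3475; window check 0.3 ≤ -0.3475 < 1.7 is false → out
[2] lift (1,1): star map gives 0.7639; window check 0.3 ≤ 0.7639 < 1.7 is true → IN Λ
[3] lift (-7,-10): star map gives -4.6393; window check 0.3 ≤ -4.6393 < 1.7 is false → out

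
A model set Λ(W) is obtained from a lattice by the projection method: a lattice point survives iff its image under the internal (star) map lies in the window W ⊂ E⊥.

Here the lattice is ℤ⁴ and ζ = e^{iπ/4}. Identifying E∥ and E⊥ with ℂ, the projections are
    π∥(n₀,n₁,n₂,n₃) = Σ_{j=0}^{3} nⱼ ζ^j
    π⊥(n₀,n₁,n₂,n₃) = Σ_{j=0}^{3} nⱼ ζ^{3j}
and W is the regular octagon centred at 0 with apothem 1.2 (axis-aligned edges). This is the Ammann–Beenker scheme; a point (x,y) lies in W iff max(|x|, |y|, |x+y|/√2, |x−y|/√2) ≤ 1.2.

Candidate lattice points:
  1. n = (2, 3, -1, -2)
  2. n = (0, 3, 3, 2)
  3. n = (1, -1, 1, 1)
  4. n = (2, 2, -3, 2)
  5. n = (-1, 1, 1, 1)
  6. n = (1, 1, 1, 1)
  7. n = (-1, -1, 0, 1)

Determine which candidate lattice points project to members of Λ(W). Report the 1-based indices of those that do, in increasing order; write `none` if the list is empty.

With ζ = e^{iπ/4} the internal vectors are ζ^0,ζ^3,ζ^6,ζ^9.
candidate 1: n = (2, 3, -1, -2) → π⊥ ≈ (-1.53553, +1.70711); max(|x|,|y|,|x±y|/√2) = 2.29289 > 1.2 ⇒ ∉ W
candidate 2: n = (0, 3, 3, 2) → π⊥ ≈ (-0.70711, +0.53553); max(|x|,|y|,|x±y|/√2) = 0.87868 ≤ 1.2 ⇒ ∈ W
candidate 3: n = (1, -1, 1, 1) → π⊥ ≈ (+2.41421, -1.00000); max(|x|,|y|,|x±y|/√2) = 2.41421 > 1.2 ⇒ ∉ W
candidate 4: n = (2, 2, -3, 2) → π⊥ ≈ (+2.00000, +5.82843); max(|x|,|y|,|x±y|/√2) = 5.82843 > 1.2 ⇒ ∉ W
candidate 5: n = (-1, 1, 1, 1) → π⊥ ≈ (-1.00000, +0.41421); max(|x|,|y|,|x±y|/√2) = 1.00000 ≤ 1.2 ⇒ ∈ W
candidate 6: n = (1, 1, 1, 1) → π⊥ ≈ (+1.00000, +0.41421); max(|x|,|y|,|x±y|/√2) = 1.00000 ≤ 1.2 ⇒ ∈ W
candidate 7: n = (-1, -1, 0, 1) → π⊥ ≈ (+0.41421, +0.00000); max(|x|,|y|,|x±y|/√2) = 0.41421 ≤ 1.2 ⇒ ∈ W

2, 5, 6, 7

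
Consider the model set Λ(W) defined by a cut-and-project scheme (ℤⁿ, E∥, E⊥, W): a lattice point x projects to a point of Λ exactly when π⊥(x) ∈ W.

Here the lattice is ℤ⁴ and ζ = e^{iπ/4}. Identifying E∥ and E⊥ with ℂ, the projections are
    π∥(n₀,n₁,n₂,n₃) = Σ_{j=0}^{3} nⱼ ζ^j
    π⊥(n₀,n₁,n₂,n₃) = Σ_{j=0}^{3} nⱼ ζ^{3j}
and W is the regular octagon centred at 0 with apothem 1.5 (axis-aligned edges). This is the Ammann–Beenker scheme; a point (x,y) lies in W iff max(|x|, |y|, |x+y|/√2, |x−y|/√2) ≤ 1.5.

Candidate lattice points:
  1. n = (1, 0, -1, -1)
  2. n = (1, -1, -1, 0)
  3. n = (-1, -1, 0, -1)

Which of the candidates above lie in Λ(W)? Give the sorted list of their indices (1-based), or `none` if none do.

With ζ = e^{iπ/4} the internal vectors are ζ^0,ζ^3,ζ^6,ζ^9.
#1 (1, 0, -1, -1): internal (0.2929, 0.2929); octagon support 0.4142 vs apothem 1.5 → ∈ W
#2 (1, -1, -1, 0): internal (1.7071, 0.2929); octagon support 1.7071 vs apothem 1.5 → ∉ W
#3 (-1, -1, 0, -1): internal (-1.0000, -1.4142); octagon support 1.7071 vs apothem 1.5 → ∉ W

1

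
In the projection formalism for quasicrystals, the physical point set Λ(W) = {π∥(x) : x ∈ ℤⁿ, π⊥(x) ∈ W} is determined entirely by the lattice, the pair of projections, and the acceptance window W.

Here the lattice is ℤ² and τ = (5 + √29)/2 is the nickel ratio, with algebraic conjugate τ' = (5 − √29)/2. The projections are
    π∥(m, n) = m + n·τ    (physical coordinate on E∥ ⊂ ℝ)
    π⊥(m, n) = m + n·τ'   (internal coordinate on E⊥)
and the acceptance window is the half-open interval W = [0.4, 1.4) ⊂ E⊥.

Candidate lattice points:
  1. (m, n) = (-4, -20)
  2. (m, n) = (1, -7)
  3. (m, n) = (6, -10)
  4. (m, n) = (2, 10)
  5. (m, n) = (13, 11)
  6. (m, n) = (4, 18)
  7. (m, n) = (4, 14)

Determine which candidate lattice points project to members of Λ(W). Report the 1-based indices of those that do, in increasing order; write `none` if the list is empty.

τ' = (5−√29)/2 ≈ -0.192582.
candidate 1: (m,n)=(-4,-20) → π∥ = -4-20·τ ≈ -107.851648, π⊥ = -4-20·τ' ≈ -0.148352 ∉ [0.4, 1.4) ⇒ out
candidate 2: (m,n)=(1,-7) → π∥ = 1-7·τ ≈ -35.348077, π⊥ = 1-7·τ' ≈ 2.348077 ∉ [0.4, 1.4) ⇒ out
candidate 3: (m,n)=(6,-10) → π∥ = 6-10·τ ≈ -45.925824, π⊥ = 6-10·τ' ≈ 7.925824 ∉ [0.4, 1.4) ⇒ out
candidate 4: (m,n)=(2,10) → π∥ = 2+10·τ ≈ 53.925824, π⊥ = 2+10·τ' ≈ 0.074176 ∉ [0.4, 1.4) ⇒ out
candidate 5: (m,n)=(13,11) → π∥ = 13+11·τ ≈ 70.118406, π⊥ = 13+11·τ' ≈ 10.881594 ∉ [0.4, 1.4) ⇒ out
candidate 6: (m,n)=(4,18) → π∥ = 4+18·τ ≈ 97.466483, π⊥ = 4+18·τ' ≈ 0.533517 ∈ [0.4, 1.4) ⇒ IN Λ
candidate 7: (m,n)=(4,14) → π∥ = 4+14·τ ≈ 76.696154, π⊥ = 4+14·τ' ≈ 1.303846 ∈ [0.4, 1.4) ⇒ IN Λ

6, 7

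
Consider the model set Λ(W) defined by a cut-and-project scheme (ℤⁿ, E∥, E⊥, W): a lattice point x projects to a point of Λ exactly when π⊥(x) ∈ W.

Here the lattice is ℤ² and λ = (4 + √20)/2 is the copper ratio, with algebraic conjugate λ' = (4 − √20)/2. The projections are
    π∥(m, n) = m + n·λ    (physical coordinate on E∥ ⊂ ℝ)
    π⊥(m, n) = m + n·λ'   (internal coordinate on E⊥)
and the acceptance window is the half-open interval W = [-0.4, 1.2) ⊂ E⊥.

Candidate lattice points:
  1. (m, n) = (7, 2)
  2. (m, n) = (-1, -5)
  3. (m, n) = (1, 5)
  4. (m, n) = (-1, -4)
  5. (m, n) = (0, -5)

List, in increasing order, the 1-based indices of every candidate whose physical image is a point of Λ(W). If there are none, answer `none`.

2, 3, 4, 5

Numerically λ ≈ 4.23607 and λ' = −1/λ ≈ -0.23607.
#1 (7,2): internal coord 7 + (2)·λ' = +6.52786; +6.52786 ∉ [-0.4, 1.2) → out
#2 (-1,-5): internal coord -1 + (-5)·λ' = +0.18034; +0.18034 ∈ [-0.4, 1.2) → IN Λ
#3 (1,5): internal coord 1 + (5)·λ' = -0.18034; -0.18034 ∈ [-0.4, 1.2) → IN Λ
#4 (-1,-4): internal coord -1 + (-4)·λ' = -0.05573; -0.05573 ∈ [-0.4, 1.2) → IN Λ
#5 (0,-5): internal coord 0 + (-5)·λ' = +1.18034; +1.18034 ∈ [-0.4, 1.2) → IN Λ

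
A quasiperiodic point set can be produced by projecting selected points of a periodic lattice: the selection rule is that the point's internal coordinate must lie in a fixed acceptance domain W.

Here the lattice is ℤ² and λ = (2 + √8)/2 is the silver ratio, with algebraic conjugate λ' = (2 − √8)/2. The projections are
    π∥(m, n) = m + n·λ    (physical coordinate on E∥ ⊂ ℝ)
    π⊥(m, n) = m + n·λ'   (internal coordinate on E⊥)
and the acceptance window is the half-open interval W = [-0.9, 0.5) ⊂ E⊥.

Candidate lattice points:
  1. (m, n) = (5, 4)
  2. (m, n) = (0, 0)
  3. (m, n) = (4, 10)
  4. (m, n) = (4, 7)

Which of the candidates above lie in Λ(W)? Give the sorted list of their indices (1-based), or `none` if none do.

Compute λ' = (2−√8)/2 = -0.4142, so π⊥(m,n) = m -0.4142·n.
candidate 1: (m,n)=(5,4) → π∥ = 5+4·λ ≈ 14.6569, π⊥ = 5+4·λ' ≈ 3.3431 ∉ [-0.9, 0.5) ⇒ out
candidate 2: (m,n)=(0,0) → π∥ = 0+0·λ ≈ 0.0000, π⊥ = 0+0·λ' ≈ 0.0000 ∈ [-0.9, 0.5) ⇒ IN Λ
candidate 3: (m,n)=(4,10) → π∥ = 4+10·λ ≈ 28.1421, π⊥ = 4+10·λ' ≈ -0.1421 ∈ [-0.9, 0.5) ⇒ IN Λ
candidate 4: (m,n)=(4,7) → π∥ = 4+7·λ ≈ 20.8995, π⊥ = 4+7·λ' ≈ 1.1005 ∉ [-0.9, 0.5) ⇒ out

2, 3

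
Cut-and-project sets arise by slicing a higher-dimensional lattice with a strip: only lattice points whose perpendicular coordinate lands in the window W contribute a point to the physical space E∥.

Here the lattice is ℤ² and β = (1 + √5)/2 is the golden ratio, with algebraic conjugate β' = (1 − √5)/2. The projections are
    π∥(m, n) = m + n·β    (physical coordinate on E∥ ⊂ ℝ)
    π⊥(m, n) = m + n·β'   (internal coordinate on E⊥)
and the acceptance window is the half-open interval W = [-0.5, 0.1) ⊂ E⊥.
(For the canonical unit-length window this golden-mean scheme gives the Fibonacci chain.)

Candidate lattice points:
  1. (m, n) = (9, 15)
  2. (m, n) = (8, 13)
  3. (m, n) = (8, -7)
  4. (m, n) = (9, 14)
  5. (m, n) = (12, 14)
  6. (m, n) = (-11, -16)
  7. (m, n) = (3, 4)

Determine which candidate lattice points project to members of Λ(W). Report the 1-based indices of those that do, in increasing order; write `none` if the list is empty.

1, 2

β' = (1−√5)/2 ≈ -0.6180.
#1 (9,15): internal coord 9 + (15)·β' = -0.2705; -0.2705 ∈ [-0.5, 0.1) → IN Λ
#2 (8,13): internal coord 8 + (13)·β' = -0.0344; -0.0344 ∈ [-0.5, 0.1) → IN Λ
#3 (8,-7): internal coord 8 + (-7)·β' = +12.3262; +12.3262 ∉ [-0.5, 0.1) → out
#4 (9,14): internal coord 9 + (14)·β' = +0.3475; +0.3475 ∉ [-0.5, 0.1) → out
#5 (12,14): internal coord 12 + (14)·β' = +3.3475; +3.3475 ∉ [-0.5, 0.1) → out
#6 (-11,-16): internal coord -11 + (-16)·β' = -1.1115; -1.1115 ∉ [-0.5, 0.1) → out
#7 (3,4): internal coord 3 + (4)·β' = +0.5279; +0.5279 ∉ [-0.5, 0.1) → out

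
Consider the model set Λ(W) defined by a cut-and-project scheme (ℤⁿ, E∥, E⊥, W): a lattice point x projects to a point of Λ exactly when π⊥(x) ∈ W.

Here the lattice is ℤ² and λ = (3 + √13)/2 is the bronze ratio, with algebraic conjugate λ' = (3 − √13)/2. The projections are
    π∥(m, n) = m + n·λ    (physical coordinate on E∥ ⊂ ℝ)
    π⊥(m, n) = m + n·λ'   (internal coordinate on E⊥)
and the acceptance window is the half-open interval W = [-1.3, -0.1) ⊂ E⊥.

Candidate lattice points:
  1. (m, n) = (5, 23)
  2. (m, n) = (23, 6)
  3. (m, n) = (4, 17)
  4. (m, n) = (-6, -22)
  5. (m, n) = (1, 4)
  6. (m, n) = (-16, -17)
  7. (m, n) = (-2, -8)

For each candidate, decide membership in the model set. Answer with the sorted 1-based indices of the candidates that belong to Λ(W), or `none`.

3, 5

Numerically λ ≈ 3.302776 and λ' = −1/λ ≈ -0.302776.
[1] lift (5,23): star map gives -1.963840; window check -1.3 ≤ -1.963840 < -0.1 is false → out
[2] lift (23,6): star map gives 21.183346; window check -1.3 ≤ 21.183346 < -0.1 is false → out
[3] lift (4,17): star map gives -1.147186; window check -1.3 ≤ -1.147186 < -0.1 is true → IN Λ
[4] lift (-6,-22): star map gives 0.661064; window check -1.3 ≤ 0.661064 < -0.1 is false → out
[5] lift (1,4): star map gives -0.211103; window check -1.3 ≤ -0.211103 < -0.1 is true → IN Λ
[6] lift (-16,-17): star map gives -10.852814; window check -1.3 ≤ -10.852814 < -0.1 is false → out
[7] lift (-2,-8): star map gives 0.422205; window check -1.3 ≤ 0.422205 < -0.1 is false → out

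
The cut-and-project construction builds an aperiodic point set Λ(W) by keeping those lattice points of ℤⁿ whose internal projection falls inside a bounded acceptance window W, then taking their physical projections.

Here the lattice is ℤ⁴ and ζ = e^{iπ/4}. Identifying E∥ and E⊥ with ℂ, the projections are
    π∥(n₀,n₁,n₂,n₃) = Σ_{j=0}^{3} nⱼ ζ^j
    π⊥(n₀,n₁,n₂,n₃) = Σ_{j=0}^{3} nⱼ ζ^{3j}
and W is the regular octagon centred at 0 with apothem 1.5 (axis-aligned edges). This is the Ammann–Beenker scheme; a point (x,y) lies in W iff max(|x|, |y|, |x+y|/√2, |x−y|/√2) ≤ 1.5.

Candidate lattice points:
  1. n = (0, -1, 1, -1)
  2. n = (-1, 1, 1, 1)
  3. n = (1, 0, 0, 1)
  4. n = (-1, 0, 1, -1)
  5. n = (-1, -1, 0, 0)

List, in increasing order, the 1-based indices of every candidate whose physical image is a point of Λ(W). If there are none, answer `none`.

2, 5

π⊥(n) = n₀ + n₁ζ³ + n₂ζ⁶ + n₃ζ⁹ where ζ = e^{iπ/4}.
#1 (0, -1, 1, -1): internal (0.000000, -2.414214); octagon support 2.414214 vs apothem 1.5 → ∉ W
#2 (-1, 1, 1, 1): internal (-1.000000, 0.414214); octagon support 1.000000 vs apothem 1.5 → ∈ W
#3 (1, 0, 0, 1): internal (1.707107, 0.707107); octagon support 1.707107 vs apothem 1.5 → ∉ W
#4 (-1, 0, 1, -1): internal (-1.707107, -1.707107); octagon support 2.414214 vs apothem 1.5 → ∉ W
#5 (-1, -1, 0, 0): internal (-0.292893, -0.707107); octagon support 0.707107 vs apothem 1.5 → ∈ W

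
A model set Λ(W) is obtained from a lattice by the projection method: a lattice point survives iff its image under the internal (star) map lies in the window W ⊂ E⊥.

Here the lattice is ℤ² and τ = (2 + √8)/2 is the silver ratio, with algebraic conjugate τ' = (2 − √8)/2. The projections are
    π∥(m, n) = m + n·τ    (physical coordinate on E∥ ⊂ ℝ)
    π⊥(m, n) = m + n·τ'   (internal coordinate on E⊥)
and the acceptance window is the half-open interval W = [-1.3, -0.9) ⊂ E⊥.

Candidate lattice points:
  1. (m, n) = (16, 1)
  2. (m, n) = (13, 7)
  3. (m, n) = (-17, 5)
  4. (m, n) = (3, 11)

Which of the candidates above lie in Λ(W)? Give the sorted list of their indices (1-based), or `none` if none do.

Compute τ' = (2−√8)/2 = -0.41421, so π⊥(m,n) = m -0.41421·n.
[1] lift (16,1): star map gives 15.58579; window check -1.3 ≤ 15.58579 < -0.9 is false → out
[2] lift (13,7): star map gives 10.10051; window check -1.3 ≤ 10.10051 < -0.9 is false → out
[3] lift (-17,5): star map gives -19.07107; window check -1.3 ≤ -19.07107 < -0.9 is false → out
[4] lift (3,11): star map gives -1.55635; window check -1.3 ≤ -1.55635 < -0.9 is false → out

none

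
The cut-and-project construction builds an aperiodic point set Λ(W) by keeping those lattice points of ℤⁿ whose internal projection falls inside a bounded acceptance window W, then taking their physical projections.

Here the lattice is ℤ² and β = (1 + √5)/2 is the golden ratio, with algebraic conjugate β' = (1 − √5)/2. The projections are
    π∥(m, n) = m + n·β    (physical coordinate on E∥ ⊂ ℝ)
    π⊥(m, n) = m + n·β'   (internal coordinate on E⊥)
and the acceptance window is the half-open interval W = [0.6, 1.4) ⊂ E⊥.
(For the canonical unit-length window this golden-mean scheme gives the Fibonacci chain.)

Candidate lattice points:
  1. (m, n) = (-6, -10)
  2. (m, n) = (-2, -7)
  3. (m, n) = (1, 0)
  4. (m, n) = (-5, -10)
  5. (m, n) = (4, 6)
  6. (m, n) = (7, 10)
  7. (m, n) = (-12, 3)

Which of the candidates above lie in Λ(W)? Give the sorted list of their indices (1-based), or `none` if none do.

Numerically β ≈ 1.618034 and β' = −1/β ≈ -0.618034.
#1 (-6,-10): internal coord -6 + (-10)·β' = +0.180340; +0.180340 ∉ [0.6, 1.4) → out
#2 (-2,-7): internal coord -2 + (-7)·β' = +2.326238; +2.326238 ∉ [0.6, 1.4) → out
#3 (1,0): internal coord 1 + (0)·β' = +1.000000; +1.000000 ∈ [0.6, 1.4) → IN Λ
#4 (-5,-10): internal coord -5 + (-10)·β' = +1.180340; +1.180340 ∈ [0.6, 1.4) → IN Λ
#5 (4,6): internal coord 4 + (6)·β' = +0.291796; +0.291796 ∉ [0.6, 1.4) → out
#6 (7,10): internal coord 7 + (10)·β' = +0.819660; +0.819660 ∈ [0.6, 1.4) → IN Λ
#7 (-12,3): internal coord -12 + (3)·β' = -13.854102; -13.854102 ∉ [0.6, 1.4) → out

3, 4, 6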